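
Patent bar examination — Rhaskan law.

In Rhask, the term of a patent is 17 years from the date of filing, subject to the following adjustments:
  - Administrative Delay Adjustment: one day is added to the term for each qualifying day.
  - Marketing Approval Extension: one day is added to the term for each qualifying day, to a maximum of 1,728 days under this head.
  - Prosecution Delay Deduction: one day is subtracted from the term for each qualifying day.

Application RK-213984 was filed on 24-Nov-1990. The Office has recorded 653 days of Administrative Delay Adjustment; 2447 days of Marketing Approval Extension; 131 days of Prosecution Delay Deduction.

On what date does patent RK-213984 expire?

Base term: filing date + 17 years → 24 November 2007.
Administrative Delay Adjustment: +653 days → 7 September 2009.
Marketing Approval Extension: 2447 days claimed exceeds the 1728-day cap, so +1728 days → 1 June 2014.
Prosecution Delay Deduction: −131 days → 21 January 2014.

January 21, 2014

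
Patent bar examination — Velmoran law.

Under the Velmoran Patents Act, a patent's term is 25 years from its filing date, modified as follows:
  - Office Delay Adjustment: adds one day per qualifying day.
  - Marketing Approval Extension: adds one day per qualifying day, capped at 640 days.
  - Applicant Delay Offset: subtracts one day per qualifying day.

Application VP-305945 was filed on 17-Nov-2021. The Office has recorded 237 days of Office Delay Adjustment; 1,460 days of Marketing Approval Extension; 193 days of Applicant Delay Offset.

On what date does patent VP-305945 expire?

Base term: filing date + 25 years → 17 November 2046.
Office Delay Adjustment: +237 days → 12 July 2047.
Marketing Approval Extension: 1460 days claimed exceeds the 640-day cap, so +640 days → 12 April 2049.
Applicant Delay Offset: −193 days → 1 October 2048.

2048-10-01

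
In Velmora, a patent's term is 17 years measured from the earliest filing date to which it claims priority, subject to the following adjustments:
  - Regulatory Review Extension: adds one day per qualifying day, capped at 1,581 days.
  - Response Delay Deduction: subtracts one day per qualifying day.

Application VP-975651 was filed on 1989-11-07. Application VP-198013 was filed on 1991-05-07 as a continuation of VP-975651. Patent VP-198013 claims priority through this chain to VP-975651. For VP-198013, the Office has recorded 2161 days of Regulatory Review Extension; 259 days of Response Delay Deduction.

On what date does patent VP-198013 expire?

Earliest priority filing: 7 November 1989.
Base term: 7 November 1989 + 17 years → 7 November 2006.
Regulatory Review Extension: 2161 days claimed exceeds the 1581-day cap, so +1581 days → 7 March 2011.
Response Delay Deduction: −259 days → 21 June 2010.

2010-06-21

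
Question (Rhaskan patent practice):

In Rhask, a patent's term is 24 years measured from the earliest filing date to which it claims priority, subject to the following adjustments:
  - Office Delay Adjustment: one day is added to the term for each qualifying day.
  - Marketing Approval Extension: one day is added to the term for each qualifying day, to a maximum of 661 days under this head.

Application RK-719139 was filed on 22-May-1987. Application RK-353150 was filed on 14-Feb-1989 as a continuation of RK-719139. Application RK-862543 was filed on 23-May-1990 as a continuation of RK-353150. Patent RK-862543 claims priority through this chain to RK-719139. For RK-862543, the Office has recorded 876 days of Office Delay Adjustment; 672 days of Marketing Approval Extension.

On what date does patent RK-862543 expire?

Earliest priority filing: 22 May 1987.
Base term: 22 May 1987 + 24 years → 22 May 2011.
Office Delay Adjustment: +876 days → 14 October 2013.
Marketing Approval Extension: 672 days claimed exceeds the 661-day cap, so +661 days → 6 August 2015.

2015-08-06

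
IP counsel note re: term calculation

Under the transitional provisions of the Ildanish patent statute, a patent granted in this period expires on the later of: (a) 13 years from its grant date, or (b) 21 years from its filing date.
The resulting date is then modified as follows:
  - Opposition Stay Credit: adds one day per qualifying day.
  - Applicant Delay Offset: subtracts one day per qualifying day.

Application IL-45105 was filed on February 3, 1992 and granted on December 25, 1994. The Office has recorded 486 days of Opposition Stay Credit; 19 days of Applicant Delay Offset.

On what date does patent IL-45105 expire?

May 16, 2014

(a) grant + 13 years → 25 December 2007.
(b) filing + 21 years → 3 February 2013.
Later of the two: 3 February 2013.
Opposition Stay Credit: +486 days → 4 June 2014.
Applicant Delay Offset: −19 days → 16 May 2014.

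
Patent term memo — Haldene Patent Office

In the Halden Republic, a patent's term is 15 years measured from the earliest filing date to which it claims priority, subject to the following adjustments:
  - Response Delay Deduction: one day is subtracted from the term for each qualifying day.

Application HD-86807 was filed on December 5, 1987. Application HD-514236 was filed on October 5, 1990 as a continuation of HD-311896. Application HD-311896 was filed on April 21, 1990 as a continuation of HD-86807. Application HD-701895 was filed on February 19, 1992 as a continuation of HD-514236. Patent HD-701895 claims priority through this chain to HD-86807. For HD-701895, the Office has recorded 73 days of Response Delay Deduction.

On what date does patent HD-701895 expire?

September 23, 2002

Earliest priority filing: 5 December 1987.
Base term: 5 December 1987 + 15 years → 5 December 2002.
Response Delay Deduction: −73 days → 23 September 2002.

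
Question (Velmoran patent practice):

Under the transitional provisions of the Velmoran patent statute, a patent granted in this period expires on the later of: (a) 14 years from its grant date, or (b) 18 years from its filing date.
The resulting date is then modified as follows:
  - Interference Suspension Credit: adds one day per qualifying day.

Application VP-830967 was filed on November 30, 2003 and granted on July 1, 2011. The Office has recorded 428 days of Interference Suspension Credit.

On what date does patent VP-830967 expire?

(a) grant + 14 years → 1 July 2025.
(b) filing + 18 years → 30 November 2021.
Later of the two: 1 July 2025.
Interference Suspension Credit: +428 days → 2 September 2026.

September 2, 2026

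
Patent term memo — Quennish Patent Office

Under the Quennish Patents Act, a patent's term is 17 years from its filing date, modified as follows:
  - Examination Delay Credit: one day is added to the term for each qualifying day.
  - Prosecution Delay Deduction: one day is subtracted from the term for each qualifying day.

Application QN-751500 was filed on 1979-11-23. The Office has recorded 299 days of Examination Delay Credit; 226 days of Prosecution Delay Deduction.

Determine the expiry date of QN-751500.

February 4, 1997

Base term: filing date + 17 years → 23 November 1996.
Examination Delay Credit: +299 days → 18 September 1997.
Prosecution Delay Deduction: −226 days → 4 February 1997.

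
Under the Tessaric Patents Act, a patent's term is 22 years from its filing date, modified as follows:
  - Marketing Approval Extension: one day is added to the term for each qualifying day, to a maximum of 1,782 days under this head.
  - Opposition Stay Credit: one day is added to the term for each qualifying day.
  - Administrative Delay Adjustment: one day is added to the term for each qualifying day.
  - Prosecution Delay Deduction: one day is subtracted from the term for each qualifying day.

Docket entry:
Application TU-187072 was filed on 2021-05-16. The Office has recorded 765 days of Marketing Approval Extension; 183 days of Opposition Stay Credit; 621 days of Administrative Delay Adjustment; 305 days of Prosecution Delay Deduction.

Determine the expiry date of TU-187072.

Base term: filing date + 22 years → 16 May 2043.
Marketing Approval Extension: 765 days (within the 1782-day cap) → +765 days → 19 June 2045.
Opposition Stay Credit: +183 days → 19 December 2045.
Administrative Delay Adjustment: +621 days → 1 September 2047.
Prosecution Delay Deduction: −305 days → 31 October 2046.

2046-10-31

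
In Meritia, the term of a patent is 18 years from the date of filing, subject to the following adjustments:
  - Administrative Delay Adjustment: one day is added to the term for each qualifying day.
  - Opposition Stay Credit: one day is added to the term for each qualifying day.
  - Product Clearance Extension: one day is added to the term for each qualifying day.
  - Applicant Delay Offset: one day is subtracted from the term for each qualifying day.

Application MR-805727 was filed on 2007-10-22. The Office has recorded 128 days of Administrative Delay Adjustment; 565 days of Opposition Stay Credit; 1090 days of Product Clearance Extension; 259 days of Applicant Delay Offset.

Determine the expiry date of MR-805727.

Base term: filing date + 18 years → 22 October 2025.
Administrative Delay Adjustment: +128 days → 27 February 2026.
Opposition Stay Credit: +565 days → 15 September 2027.
Product Clearance Extension: +1090 days → 9 September 2030.
Applicant Delay Offset: −259 days → 24 December 2029.

2029-12-24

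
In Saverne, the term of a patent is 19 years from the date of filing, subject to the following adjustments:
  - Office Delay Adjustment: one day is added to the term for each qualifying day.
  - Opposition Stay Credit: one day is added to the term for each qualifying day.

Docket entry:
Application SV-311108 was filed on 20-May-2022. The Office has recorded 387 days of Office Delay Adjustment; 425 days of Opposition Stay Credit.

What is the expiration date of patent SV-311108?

Base term: filing date + 19 years → 20 May 2041.
Office Delay Adjustment: +387 days → 11 June 2042.
Opposition Stay Credit: +425 days → 10 August 2043.

2043-08-10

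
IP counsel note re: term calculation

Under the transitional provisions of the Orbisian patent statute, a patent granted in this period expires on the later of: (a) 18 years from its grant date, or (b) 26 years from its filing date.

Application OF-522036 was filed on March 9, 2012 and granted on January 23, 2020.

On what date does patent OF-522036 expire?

(a) grant + 18 years → 23 January 2038.
(b) filing + 26 years → 9 March 2038.
Later of the two: 9 March 2038.

2038-03-09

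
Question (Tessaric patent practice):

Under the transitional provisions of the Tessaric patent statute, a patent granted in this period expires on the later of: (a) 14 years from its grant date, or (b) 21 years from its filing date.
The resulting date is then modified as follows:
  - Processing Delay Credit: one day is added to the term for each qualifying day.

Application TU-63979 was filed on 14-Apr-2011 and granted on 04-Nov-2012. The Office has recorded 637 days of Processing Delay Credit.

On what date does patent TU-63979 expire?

January 11, 2034

(a) grant + 14 years → 4 November 2026.
(b) filing + 21 years → 14 April 2032.
Later of the two: 14 April 2032.
Processing Delay Credit: +637 days → 11 January 2034.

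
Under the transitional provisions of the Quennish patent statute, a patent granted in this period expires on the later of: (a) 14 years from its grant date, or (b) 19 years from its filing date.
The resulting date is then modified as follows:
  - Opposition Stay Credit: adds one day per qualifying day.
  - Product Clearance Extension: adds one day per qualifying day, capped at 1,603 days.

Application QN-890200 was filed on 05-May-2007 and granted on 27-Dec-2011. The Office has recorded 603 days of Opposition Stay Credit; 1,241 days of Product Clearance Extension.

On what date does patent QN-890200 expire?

(a) grant + 14 years → 27 December 2025.
(b) filing + 19 years → 5 May 2026.
Later of the two: 5 May 2026.
Opposition Stay Credit: +603 days → 29 December 2027.
Product Clearance Extension: 1241 days (within the 1603-day cap) → +1241 days → 23 May 2031.

2031-05-23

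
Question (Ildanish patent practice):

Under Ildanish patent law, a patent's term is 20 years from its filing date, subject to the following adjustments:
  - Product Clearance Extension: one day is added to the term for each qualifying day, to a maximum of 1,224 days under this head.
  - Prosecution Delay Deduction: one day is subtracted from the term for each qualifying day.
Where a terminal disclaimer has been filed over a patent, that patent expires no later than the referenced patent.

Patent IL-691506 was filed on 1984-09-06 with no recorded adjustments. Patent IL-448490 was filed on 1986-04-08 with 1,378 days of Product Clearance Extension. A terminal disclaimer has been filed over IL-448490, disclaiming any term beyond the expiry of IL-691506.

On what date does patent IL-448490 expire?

Natural term of IL-448490:
  Base: filing + 20 years → 8 April 2006.
  Product Clearance Extension: 1378 days claimed exceeds the 1224-day cap, so +1224 days → 14 August 2009.
Expiry of referenced patent IL-691506:
  Base: filing + 20 years → 6 September 2004.
Terminal disclaimer: IL-448490 expires on the earlier of 14 August 2009 and 6 September 2004.

September 6, 2004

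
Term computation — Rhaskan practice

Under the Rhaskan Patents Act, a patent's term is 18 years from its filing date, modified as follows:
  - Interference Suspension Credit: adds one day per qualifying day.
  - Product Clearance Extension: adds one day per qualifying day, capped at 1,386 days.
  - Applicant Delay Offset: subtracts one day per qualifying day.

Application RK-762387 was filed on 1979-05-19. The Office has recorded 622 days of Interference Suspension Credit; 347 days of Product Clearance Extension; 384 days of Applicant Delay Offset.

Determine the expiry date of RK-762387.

1998-12-25

Base term: filing date + 18 years → 19 May 1997.
Interference Suspension Credit: +622 days → 31 January 1999.
Product Clearance Extension: 347 days (within the 1386-day cap) → +347 days → 13 January 2000.
Applicant Delay Offset: −384 days → 25 December 1998.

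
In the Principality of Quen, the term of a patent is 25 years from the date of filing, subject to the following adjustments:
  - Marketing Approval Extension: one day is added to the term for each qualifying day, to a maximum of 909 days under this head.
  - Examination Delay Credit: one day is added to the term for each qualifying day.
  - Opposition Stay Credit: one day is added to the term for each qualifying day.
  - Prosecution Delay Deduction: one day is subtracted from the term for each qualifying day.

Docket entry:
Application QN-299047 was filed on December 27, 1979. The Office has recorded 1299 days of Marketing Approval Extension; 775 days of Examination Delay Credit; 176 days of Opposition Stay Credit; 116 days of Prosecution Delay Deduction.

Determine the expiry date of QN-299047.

Base term: filing date + 25 years → 27 December 2004.
Marketing Approval Extension: 1299 days claimed exceeds the 909-day cap, so +909 days → 24 June 2007.
Examination Delay Credit: +775 days → 7 August 2009.
Opposition Stay Credit: +176 days → 30 January 2010.
Prosecution Delay Deduction: −116 days → 6 October 2009.

October 6, 2009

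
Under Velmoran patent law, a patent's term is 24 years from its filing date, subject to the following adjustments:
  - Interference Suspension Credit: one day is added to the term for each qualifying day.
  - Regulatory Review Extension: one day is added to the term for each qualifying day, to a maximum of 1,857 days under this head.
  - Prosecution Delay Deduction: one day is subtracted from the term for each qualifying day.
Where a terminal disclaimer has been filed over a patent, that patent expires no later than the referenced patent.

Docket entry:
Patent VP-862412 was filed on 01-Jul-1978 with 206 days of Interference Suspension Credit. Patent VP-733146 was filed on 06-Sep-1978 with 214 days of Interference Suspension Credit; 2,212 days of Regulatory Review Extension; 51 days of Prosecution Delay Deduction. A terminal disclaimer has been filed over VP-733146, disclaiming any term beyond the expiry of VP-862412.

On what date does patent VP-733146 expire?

Natural term of VP-733146:
  Base: filing + 24 years → 6 September 2002.
  Interference Suspension Credit: +214 days → 8 April 2003.
  Regulatory Review Extension: 2212 days claimed exceeds the 1857-day cap, so +1857 days → 8 May 2008.
  Prosecution Delay Deduction: −51 days → 18 March 2008.
Expiry of referenced patent VP-862412:
  Base: filing + 24 years → 1 July 2002.
  Interference Suspension Credit: +206 days → 23 January 2003.
Terminal disclaimer: VP-733146 expires on the earlier of 18 March 2008 and 23 January 2003.

January 23, 2003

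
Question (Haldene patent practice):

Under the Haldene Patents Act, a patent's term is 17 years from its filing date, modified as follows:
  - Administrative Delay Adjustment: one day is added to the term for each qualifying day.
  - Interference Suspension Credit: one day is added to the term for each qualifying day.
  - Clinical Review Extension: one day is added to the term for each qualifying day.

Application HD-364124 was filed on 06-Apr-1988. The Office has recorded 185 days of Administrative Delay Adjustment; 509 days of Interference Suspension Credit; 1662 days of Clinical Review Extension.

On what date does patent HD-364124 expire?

Base term: filing date + 17 years → 6 April 2005.
Administrative Delay Adjustment: +185 days → 8 October 2005.
Interference Suspension Credit: +509 days → 1 March 2007.
Clinical Review Extension: +1662 days → 18 September 2011.

September 18, 2011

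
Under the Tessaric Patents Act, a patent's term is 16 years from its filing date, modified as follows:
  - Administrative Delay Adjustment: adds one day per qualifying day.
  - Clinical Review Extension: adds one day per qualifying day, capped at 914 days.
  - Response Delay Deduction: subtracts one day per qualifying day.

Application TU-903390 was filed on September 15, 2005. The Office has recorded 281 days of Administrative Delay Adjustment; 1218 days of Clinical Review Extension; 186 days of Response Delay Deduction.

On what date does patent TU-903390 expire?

Base term: filing date + 16 years → 15 September 2021.
Administrative Delay Adjustment: +281 days → 23 June 2022.
Clinical Review Extension: 1218 days claimed exceeds the 914-day cap, so +914 days → 23 December 2024.
Response Delay Deduction: −186 days → 20 June 2024.

2024-06-20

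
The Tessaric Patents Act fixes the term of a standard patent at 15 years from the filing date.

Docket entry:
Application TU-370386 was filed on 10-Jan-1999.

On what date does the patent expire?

Filing date + 15 years → 10 January 2014.

January 10, 2014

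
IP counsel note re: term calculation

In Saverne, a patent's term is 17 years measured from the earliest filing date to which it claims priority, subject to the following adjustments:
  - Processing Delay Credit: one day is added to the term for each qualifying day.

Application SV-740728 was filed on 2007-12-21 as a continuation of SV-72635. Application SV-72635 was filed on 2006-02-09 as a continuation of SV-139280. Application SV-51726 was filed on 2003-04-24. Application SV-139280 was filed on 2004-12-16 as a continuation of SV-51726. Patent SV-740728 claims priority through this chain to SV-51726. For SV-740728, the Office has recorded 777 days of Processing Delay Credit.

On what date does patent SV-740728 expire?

Earliest priority filing: 24 April 2003.
Base term: 24 April 2003 + 17 years → 24 April 2020.
Processing Delay Credit: +777 days → 10 June 2022.

2022-06-10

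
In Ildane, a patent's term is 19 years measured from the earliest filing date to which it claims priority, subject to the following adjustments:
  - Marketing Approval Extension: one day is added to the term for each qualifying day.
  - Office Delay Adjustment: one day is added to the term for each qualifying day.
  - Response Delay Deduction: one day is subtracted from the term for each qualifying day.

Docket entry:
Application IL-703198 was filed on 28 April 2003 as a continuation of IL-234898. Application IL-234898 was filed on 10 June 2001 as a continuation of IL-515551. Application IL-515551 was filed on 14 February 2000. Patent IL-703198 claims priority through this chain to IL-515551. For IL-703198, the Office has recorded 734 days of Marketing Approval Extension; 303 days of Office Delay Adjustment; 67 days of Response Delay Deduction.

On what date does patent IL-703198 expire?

October 11, 2021

Earliest priority filing: 14 February 2000.
Base term: 14 February 2000 + 19 years → 14 February 2019.
Marketing Approval Extension: +734 days → 17 February 2021.
Office Delay Adjustment: +303 days → 17 December 2021.
Response Delay Deduction: −67 days → 11 October 2021.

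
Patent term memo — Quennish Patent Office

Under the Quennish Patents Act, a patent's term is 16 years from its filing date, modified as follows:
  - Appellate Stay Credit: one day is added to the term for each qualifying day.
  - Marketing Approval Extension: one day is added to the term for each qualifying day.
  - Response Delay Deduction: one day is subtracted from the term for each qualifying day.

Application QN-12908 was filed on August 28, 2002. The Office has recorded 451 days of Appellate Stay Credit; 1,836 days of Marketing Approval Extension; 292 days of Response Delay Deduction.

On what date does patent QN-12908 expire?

2024-02-13

Base term: filing date + 16 years → 28 August 2018.
Appellate Stay Credit: +451 days → 22 November 2019.
Marketing Approval Extension: +1836 days → 1 December 2024.
Response Delay Deduction: −292 days → 13 February 2024.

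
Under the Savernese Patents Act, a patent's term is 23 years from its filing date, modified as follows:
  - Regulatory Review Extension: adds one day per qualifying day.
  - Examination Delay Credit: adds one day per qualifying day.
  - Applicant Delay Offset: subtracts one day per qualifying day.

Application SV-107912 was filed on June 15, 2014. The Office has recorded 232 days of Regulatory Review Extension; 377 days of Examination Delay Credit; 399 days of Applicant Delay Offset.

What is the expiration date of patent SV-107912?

January 11, 2038

Base term: filing date + 23 years → 15 June 2037.
Regulatory Review Extension: +232 days → 2 February 2038.
Examination Delay Credit: +377 days → 14 February 2039.
Applicant Delay Offset: −399 days → 11 January 2038.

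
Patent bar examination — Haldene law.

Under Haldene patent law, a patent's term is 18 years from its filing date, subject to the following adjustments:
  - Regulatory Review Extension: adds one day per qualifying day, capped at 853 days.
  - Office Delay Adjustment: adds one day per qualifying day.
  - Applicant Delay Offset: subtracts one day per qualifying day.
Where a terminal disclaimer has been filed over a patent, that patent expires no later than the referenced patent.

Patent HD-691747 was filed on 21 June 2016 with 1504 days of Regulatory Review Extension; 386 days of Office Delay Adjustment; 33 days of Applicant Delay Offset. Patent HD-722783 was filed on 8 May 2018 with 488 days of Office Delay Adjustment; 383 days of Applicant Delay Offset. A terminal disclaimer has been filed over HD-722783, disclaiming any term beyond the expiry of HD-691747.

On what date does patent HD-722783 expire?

Natural term of HD-722783:
  Base: filing + 18 years → 8 May 2036.
  Office Delay Adjustment: +488 days → 8 September 2037.
  Applicant Delay Offset: −383 days → 21 August 2036.
Expiry of referenced patent HD-691747:
  Base: filing + 18 years → 21 June 2034.
  Regulatory Review Extension: 1504 days claimed exceeds the 853-day cap, so +853 days → 21 October 2036.
  Office Delay Adjustment: +386 days → 11 November 2037.
  Applicant Delay Offset: −33 days → 9 October 2037.
Terminal disclaimer: HD-722783 expires on the earlier of 21 August 2036 and 9 October 2037.

2036-08-21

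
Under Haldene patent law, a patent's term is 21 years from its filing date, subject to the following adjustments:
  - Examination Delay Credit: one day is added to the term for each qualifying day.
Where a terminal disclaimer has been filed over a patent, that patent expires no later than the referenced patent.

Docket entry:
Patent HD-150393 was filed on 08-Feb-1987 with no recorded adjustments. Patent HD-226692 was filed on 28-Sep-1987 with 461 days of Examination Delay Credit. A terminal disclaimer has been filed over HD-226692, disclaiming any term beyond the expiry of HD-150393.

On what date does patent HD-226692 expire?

2008-02-08

Natural term of HD-226692:
  Base: filing + 21 years → 28 September 2008.
  Examination Delay Credit: +461 days → 2 January 2010.
Expiry of referenced patent HD-150393:
  Base: filing + 21 years → 8 February 2008.
Terminal disclaimer: HD-226692 expires on the earlier of 2 January 2010 and 8 February 2008.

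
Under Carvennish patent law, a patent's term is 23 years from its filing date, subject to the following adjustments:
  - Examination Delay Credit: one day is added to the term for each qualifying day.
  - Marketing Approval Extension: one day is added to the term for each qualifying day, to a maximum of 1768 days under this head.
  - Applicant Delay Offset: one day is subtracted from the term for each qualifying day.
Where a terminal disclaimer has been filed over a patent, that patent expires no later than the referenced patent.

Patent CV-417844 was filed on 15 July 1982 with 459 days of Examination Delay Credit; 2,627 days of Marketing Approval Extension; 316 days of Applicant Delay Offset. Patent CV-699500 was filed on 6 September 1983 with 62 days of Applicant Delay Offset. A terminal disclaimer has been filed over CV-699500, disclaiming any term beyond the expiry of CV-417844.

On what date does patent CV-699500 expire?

Natural term of CV-699500:
  Base: filing + 23 years → 6 September 2006.
  Applicant Delay Offset: −62 days → 6 July 2006.
Expiry of referenced patent CV-417844:
  Base: filing + 23 years → 15 July 2005.
  Examination Delay Credit: +459 days → 17 October 2006.
  Marketing Approval Extension: 2627 days claimed exceeds the 1768-day cap, so +1768 days → 20 August 2011.
  Applicant Delay Offset: −316 days → 8 October 2010.
Terminal disclaimer: CV-699500 expires on the earlier of 6 July 2006 and 8 October 2010.

July 6, 2006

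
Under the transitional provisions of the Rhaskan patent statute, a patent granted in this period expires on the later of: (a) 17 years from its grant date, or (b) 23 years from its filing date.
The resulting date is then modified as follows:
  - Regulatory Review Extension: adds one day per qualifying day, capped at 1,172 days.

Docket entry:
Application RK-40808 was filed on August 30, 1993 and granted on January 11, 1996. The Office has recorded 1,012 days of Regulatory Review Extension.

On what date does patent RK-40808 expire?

June 8, 2019

(a) grant + 17 years → 11 January 2013.
(b) filing + 23 years → 30 August 2016.
Later of the two: 30 August 2016.
Regulatory Review Extension: 1012 days (within the 1172-day cap) → +1012 days → 8 June 2019.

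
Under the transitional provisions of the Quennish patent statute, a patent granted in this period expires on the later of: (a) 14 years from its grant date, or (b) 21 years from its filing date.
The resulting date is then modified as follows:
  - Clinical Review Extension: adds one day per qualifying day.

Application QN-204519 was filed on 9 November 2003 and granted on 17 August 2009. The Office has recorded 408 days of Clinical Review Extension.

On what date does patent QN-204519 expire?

December 22, 2025

(a) grant + 14 years → 17 August 2023.
(b) filing + 21 years → 9 November 2024.
Later of the two: 9 November 2024.
Clinical Review Extension: +408 days → 22 December 2025.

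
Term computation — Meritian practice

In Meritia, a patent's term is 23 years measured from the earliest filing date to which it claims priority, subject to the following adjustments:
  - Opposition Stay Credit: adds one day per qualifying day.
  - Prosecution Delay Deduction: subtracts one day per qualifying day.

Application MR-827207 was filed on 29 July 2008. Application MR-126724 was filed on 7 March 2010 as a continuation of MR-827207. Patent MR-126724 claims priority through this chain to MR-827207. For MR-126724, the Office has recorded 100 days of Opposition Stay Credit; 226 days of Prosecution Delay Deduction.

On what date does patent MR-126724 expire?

March 25, 2031

Earliest priority filing: 29 July 2008.
Base term: 29 July 2008 + 23 years → 29 July 2031.
Opposition Stay Credit: +100 days → 6 November 2031.
Prosecution Delay Deduction: −226 days → 25 March 2031.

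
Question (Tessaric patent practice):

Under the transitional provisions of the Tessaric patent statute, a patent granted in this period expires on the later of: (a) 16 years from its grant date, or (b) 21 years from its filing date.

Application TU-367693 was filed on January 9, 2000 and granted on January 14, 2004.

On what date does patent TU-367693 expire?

2021-01-09

(a) grant + 16 years → 14 January 2020.
(b) filing + 21 years → 9 January 2021.
Later of the two: 9 January 2021.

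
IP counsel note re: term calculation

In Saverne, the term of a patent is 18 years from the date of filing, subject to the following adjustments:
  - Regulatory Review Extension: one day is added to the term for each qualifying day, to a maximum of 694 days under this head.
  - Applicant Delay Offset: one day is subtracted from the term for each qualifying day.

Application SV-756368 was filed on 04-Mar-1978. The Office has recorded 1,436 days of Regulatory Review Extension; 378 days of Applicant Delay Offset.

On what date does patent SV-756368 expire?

January 14, 1997

Base term: filing date + 18 years → 4 March 1996.
Regulatory Review Extension: 1436 days claimed exceeds the 694-day cap, so +694 days → 27 January 1998.
Applicant Delay Offset: −378 days → 14 January 1997.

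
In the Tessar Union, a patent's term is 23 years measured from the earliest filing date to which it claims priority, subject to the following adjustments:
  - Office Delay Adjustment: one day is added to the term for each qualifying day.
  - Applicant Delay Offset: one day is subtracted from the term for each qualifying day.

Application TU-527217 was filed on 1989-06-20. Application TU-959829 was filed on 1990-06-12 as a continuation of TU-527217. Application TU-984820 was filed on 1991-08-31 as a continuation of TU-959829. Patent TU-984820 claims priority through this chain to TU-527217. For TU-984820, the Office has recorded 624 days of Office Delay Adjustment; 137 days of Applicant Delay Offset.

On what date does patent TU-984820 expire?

Earliest priority filing: 20 June 1989.
Base term: 20 June 1989 + 23 years → 20 June 2012.
Office Delay Adjustment: +624 days → 6 March 2014.
Applicant Delay Offset: −137 days → 20 October 2013.

October 20, 2013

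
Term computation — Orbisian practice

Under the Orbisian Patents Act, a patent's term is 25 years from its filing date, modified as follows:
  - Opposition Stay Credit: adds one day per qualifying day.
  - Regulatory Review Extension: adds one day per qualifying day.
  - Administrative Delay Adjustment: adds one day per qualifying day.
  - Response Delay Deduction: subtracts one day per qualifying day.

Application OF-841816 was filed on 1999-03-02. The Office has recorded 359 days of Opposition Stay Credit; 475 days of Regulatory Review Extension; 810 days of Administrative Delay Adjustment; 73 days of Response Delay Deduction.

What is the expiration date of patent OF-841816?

Base term: filing date + 25 years → 2 March 2024.
Opposition Stay Credit: +359 days → 24 February 2025.
Regulatory Review Extension: +475 days → 14 June 2026.
Administrative Delay Adjustment: +810 days → 1 September 2028.
Response Delay Deduction: −73 days → 20 June 2028.

2028-06-20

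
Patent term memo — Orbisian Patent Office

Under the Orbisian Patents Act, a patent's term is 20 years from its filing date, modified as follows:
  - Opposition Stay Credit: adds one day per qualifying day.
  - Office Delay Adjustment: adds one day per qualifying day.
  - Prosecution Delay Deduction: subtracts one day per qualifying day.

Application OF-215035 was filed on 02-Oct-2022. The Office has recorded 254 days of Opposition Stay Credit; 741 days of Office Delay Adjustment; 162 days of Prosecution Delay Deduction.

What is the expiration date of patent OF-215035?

2045-01-12

Base term: filing date + 20 years → 2 October 2042.
Opposition Stay Credit: +254 days → 13 June 2043.
Office Delay Adjustment: +741 days → 23 June 2045.
Prosecution Delay Deduction: −162 days → 12 January 2045.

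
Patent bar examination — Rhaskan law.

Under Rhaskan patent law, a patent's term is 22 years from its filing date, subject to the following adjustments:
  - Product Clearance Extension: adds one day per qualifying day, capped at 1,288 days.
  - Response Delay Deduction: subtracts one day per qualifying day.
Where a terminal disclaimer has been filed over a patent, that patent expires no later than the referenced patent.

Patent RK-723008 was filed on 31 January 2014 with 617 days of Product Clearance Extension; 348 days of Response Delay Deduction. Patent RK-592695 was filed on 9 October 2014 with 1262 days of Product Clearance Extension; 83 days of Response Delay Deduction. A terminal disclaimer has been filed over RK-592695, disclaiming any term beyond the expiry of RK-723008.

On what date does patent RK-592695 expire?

2036-10-26

Natural term of RK-592695:
  Base: filing + 22 years → 9 October 2036.
  Product Clearance Extension: 1262 days (within the 1288-day cap) → +1262 days → 24 March 2040.
  Response Delay Deduction: −83 days → 1 January 2040.
Expiry of referenced patent RK-723008:
  Base: filing + 22 years → 31 January 2036.
  Product Clearance Extension: 617 days (within the 1288-day cap) → +617 days → 9 October 2037.
  Response Delay Deduction: −348 days → 26 October 2036.
Terminal disclaimer: RK-592695 expires on the earlier of 1 January 2040 and 26 October 2036.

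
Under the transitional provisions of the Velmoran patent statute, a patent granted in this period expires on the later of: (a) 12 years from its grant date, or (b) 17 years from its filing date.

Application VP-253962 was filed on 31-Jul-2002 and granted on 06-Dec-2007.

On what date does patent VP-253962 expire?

2019-12-06

(a) grant + 12 years → 6 December 2019.
(b) filing + 17 years → 31 July 2019.
Later of the two: 6 December 2019.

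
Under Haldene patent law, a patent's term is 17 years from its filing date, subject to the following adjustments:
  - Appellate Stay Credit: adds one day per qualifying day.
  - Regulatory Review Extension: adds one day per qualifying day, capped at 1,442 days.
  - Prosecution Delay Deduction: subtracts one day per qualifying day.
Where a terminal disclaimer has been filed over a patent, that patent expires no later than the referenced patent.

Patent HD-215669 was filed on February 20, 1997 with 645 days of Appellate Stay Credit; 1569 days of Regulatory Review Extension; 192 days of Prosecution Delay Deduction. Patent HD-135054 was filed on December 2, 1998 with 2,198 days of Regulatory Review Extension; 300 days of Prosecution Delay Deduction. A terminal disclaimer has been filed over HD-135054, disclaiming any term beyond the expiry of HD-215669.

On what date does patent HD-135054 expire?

January 17, 2019

Natural term of HD-135054:
  Base: filing + 17 years → 2 December 2015.
  Regulatory Review Extension: 2198 days claimed exceeds the 1442-day cap, so +1442 days → 13 November 2019.
  Prosecution Delay Deduction: −300 days → 17 January 2019.
Expiry of referenced patent HD-215669:
  Base: filing + 17 years → 20 February 2014.
  Appellate Stay Credit: +645 days → 27 November 2015.
  Regulatory Review Extension: 1569 days claimed exceeds the 1442-day cap, so +1442 days → 8 November 2019.
  Prosecution Delay Deduction: −192 days → 30 April 2019.
Terminal disclaimer: HD-135054 expires on the earlier of 17 January 2019 and 30 April 2019.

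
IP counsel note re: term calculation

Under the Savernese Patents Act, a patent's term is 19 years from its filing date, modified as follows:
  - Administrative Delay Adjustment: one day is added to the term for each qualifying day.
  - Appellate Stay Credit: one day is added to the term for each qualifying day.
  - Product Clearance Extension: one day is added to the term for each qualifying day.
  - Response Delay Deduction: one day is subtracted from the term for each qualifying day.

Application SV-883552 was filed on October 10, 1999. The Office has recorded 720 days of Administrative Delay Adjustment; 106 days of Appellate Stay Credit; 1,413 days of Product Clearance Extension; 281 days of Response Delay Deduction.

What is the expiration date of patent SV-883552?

February 19, 2024

Base term: filing date + 19 years → 10 October 2018.
Administrative Delay Adjustment: +720 days → 29 September 2020.
Appellate Stay Credit: +106 days → 13 January 2021.
Product Clearance Extension: +1413 days → 26 November 2024.
Response Delay Deduction: −281 days → 19 February 2024.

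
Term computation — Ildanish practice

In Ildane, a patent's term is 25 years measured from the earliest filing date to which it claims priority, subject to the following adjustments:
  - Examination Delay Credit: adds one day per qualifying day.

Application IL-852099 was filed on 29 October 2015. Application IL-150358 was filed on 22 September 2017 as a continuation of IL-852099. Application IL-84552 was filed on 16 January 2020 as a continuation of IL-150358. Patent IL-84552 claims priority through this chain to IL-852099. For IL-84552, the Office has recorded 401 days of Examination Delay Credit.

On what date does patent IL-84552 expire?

2041-12-04

Earliest priority filing: 29 October 2015.
Base term: 29 October 2015 + 25 years → 29 October 2040.
Examination Delay Credit: +401 days → 4 December 2041.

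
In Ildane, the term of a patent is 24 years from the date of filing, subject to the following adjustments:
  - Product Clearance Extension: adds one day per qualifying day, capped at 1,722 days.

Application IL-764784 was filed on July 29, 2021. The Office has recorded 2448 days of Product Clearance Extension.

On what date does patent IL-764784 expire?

Base term: filing date + 24 years → 29 July 2045.
Product Clearance Extension: 2448 days claimed exceeds the 1722-day cap, so +1722 days → 16 April 2050.

2050-04-16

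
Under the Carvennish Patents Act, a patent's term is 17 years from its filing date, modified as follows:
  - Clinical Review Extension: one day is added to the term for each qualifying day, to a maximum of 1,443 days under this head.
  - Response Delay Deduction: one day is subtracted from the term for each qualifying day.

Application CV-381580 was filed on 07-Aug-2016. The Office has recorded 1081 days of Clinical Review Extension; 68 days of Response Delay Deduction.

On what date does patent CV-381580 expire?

May 16, 2036

Base term: filing date + 17 years → 7 August 2033.
Clinical Review Extension: 1081 days (within the 1443-day cap) → +1081 days → 23 July 2036.
Response Delay Deduction: −68 days → 16 May 2036.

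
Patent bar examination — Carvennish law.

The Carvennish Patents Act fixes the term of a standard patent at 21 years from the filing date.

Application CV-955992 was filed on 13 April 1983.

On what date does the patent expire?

Filing date + 21 years → 13 April 2004.

April 13, 2004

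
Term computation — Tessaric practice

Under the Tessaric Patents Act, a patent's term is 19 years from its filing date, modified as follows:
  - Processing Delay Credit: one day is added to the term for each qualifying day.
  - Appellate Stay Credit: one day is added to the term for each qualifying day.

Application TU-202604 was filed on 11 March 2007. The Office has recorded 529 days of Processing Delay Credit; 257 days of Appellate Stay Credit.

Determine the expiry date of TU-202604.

2028-05-05

Base term: filing date + 19 years → 11 March 2026.
Processing Delay Credit: +529 days → 22 August 2027.
Appellate Stay Credit: +257 days → 5 May 2028.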